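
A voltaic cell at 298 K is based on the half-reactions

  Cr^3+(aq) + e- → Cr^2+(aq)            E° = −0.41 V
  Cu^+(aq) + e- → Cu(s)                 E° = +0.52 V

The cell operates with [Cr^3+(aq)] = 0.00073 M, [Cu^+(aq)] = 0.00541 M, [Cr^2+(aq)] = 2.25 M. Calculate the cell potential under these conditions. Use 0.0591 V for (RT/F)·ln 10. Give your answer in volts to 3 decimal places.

+1.002 V

The Cu⁺/Cu couple has the more positive E°, so it is the cathode; Cr³⁺/Cr²⁺ is the anode.
The standard potential is +0.52 − (−0.41) = +0.93 V and the balanced reaction transfers n = 1 electron.
For the overall reaction Cu^+(aq) + Cr^2+(aq) → Cu(s) + Cr^3+(aq), Q = [Cr^3+(aq)] / ([Cu^+(aq)]·[Cr^2+(aq)]) = 0.06, giving log Q = −1.222.
Applying E = E° − (RT ln10/nF)·log Q gives +0.93 − (0.0591/1)(−1.222) = +1.002 V.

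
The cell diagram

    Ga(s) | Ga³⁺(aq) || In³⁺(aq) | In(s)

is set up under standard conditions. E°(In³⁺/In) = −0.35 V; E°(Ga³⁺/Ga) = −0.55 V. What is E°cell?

+0.20 V

By convention the left-hand electrode in cell notation is the anode (oxidation) and the right-hand electrode is the cathode (reduction).
E°cell = E°(right) − E°(left) = −0.35 − (−0.55) = +0.20 V.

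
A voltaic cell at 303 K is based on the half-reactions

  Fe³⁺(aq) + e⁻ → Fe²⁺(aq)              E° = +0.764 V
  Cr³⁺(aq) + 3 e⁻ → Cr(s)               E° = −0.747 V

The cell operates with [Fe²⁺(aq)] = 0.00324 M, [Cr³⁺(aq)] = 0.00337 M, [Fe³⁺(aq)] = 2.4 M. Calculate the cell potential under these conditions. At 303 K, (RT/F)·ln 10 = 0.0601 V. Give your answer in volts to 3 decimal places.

The Fe³⁺/Fe²⁺ couple has the more positive E°, so it is the cathode; Cr³⁺/Cr is the anode.
The standard potential is +0.764 − (−0.747) = +1.511 V and the balanced reaction transfers n = 3 electrons.
The balanced reaction is 3 Fe³⁺(aq) + Cr(s) → 3 Fe²⁺(aq) + Cr³⁺(aq), so Q = ([Fe²⁺(aq)]^3·[Cr³⁺(aq)]) / [Fe³⁺(aq)]^3 = 8.29×10^−12 and log Q = −11.081.
Applying E = E° − (RT ln10/nF)·log Q gives +1.511 − (0.0601/3)(−11.081) = +1.733 V.

+1.733 V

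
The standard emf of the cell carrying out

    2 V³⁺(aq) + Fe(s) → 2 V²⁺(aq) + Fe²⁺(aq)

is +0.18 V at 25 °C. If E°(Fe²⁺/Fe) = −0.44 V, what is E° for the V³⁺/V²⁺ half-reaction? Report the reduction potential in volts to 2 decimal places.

−0.26 V

In the reaction as written the V³⁺/V²⁺ couple is reduced (cathode) and Fe²⁺/Fe is oxidized (anode), so E°cell = E°(V³⁺/V²⁺) − E°(Fe²⁺/Fe).
E°(V³⁺/V²⁺) = E°cell + E°(anode) = +0.18 + (−0.44) = −0.26 V.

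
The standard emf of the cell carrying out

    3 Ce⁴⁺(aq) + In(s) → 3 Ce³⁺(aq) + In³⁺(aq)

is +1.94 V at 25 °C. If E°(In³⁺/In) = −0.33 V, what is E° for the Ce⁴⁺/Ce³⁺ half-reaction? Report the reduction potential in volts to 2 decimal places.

+1.61 V

In the reaction as written the Ce⁴⁺/Ce³⁺ couple is reduced (cathode) and In³⁺/In is oxidized (anode), so E°cell = E°(Ce⁴⁺/Ce³⁺) − E°(In³⁺/In).
E°(Ce⁴⁺/Ce³⁺) = E°cell + E°(anode) = +1.94 + (−0.33) = +1.61 V.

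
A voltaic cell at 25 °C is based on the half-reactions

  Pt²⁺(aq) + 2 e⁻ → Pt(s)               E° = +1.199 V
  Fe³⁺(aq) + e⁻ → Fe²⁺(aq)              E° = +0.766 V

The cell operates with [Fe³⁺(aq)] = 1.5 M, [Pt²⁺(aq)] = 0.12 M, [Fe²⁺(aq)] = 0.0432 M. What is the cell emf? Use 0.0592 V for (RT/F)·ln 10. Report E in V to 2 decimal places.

+0.31 V

Pt²⁺/Pt is reduced (cathode, E° = +1.199 V) and Fe³⁺/Fe²⁺ is oxidized (anode).
E°cell = +1.199 − (+0.766) = +0.433 V, with n = 2 electrons transferred.
Balancing gives Pt²⁺(aq) + 2 Fe²⁺(aq) → Pt(s) + 2 Fe³⁺(aq); hence Q = [Fe³⁺(aq)]^2 / ([Pt²⁺(aq)]·[Fe²⁺(aq)]^2) = 1×10^4 (log Q = 4.002).
E = E° − (0.0592/n)·log Q = +0.433 − (0.0592/2)(4.002) = +0.31 V.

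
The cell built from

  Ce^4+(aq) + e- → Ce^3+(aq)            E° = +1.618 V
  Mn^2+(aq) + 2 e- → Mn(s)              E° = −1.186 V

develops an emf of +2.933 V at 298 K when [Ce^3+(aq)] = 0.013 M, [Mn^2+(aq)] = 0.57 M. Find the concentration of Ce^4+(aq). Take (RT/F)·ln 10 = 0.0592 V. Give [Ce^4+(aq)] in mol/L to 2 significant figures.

1.5 M

With Ce⁴⁺/Ce³⁺ at the cathode and Mn²⁺/Mn at the anode, E°cell = +1.618 − (−1.186) = +2.804 V (n = 2).
Rearranging E = E° − (0.0592/n)·log Q gives log Q = 2(+2.804 − (+2.933))/0.0592 = −4.358.
For 2 Ce^4+(aq) + Mn(s) → 2 Ce^3+(aq) + Mn^2+(aq), the reaction quotient is Q = ([Ce^3+(aq)]^2·[Mn^2+(aq)]) / [Ce^4+(aq)]^2.
Substituting the known concentrations and solving, log [Ce^4+(aq)] = 0.171 and [Ce^4+(aq)] = 1.5 M.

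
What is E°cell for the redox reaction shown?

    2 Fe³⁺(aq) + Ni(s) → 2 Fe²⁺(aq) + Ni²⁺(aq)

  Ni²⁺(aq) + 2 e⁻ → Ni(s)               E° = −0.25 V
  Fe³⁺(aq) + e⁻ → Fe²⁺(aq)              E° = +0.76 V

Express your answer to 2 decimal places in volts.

+1.01 V

Fe³⁺(aq) gains electrons, so the Fe³⁺/Fe²⁺ couple is the cathode; the Ni²⁺/Ni couple is the anode.
E°cell = E°(cathode) − E°(anode) = +0.76 − (−0.25) = +1.01 V.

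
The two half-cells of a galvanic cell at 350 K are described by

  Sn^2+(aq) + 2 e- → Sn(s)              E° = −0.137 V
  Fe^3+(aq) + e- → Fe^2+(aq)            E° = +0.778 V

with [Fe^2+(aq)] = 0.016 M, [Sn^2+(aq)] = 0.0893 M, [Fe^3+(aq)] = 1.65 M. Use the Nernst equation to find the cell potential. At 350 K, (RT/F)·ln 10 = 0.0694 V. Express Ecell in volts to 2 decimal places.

+1.09 V

Since E°(Fe³⁺/Fe²⁺) > E°(Sn²⁺/Sn), Fe³⁺/Fe²⁺ serves as the cathode.
The standard potential is +0.778 − (−0.137) = +0.915 V and the balanced reaction transfers n = 2 electrons.
Balancing gives 2 Fe^3+(aq) + Sn(s) → 2 Fe^2+(aq) + Sn^2+(aq); hence Q = ([Fe^2+(aq)]^2·[Sn^2+(aq)]) / [Fe^3+(aq)]^2 = 8.4×10^−6 (log Q = −5.076).
Applying E = E° − (RT ln10/nF)·log Q gives +0.915 − (0.0694/2)(−5.076) = +1.09 V.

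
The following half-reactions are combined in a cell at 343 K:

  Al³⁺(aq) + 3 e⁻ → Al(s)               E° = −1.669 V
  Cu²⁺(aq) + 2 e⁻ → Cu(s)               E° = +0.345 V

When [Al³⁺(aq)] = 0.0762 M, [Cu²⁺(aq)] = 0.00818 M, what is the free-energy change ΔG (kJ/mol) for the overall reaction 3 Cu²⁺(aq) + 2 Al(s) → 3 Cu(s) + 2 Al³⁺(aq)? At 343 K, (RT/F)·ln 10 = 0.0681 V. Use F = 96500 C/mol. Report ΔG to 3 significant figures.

−1140 kJ/mol

The standard cell potential is +0.345 − (−1.669) = +2.014 V, with n = 6 electrons in the balanced equation.
Here Q = [Al³⁺(aq)]^2 / [Cu²⁺(aq)]^3 = 1.06×10^4 (log Q = 4.026), giving E = +2.014 − (0.0681/6)·(4.026) = +1.9683 V.
ΔG = −nFE = −(6)(96500)(+1.9683) J/mol = −1140 kJ/mol.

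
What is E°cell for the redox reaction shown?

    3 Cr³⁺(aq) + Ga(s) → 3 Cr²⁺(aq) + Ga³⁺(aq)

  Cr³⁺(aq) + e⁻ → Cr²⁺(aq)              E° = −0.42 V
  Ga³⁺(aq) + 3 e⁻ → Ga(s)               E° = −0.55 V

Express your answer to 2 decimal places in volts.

Cr³⁺(aq) gains electrons, so the Cr³⁺/Cr²⁺ couple is the cathode; the Ga³⁺/Ga couple is the anode.
E°cell = E°(cathode) − E°(anode) = −0.42 − (−0.55) = +0.13 V.

+0.13 V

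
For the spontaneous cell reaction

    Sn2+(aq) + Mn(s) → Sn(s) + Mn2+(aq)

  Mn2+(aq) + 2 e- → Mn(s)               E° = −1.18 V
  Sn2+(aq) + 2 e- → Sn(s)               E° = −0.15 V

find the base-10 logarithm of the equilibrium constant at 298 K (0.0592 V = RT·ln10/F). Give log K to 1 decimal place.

The Sn²⁺/Sn couple is reduced (cathode); E°cell = −0.15 − (−1.18) = +1.03 V with n = 2.
At equilibrium E = 0, so log K = nE°cell / 0.0592 = (2)(+1.03) / 0.0592 = 34.8.

log K = 34.8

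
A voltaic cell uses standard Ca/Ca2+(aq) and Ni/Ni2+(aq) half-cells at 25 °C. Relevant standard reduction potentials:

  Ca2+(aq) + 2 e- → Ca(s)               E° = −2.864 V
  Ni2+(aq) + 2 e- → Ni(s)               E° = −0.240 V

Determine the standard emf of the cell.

Of the two couples in this cell, the one with the more positive reduction potential is reduced at the cathode: here that is Ni²⁺/Ni (−0.240 V); Ca²⁺/Ca (−2.864 V) is the anode.
E°cell = E°(cathode) − E°(anode) = −0.240 − (−2.864) = +2.624 V.

+2.624 V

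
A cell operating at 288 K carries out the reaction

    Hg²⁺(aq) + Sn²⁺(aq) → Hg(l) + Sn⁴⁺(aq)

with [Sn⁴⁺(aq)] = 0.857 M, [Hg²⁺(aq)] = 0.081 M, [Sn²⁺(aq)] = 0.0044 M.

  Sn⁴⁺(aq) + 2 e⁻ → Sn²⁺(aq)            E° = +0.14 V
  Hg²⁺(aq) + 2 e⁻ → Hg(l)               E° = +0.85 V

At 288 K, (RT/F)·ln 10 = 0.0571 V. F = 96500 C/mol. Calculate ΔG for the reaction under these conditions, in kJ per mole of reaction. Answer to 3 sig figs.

E°cell = +0.85 − (+0.14) = +0.71 V; the balanced reaction transfers n = 2 electrons.
The reaction quotient is [Sn⁴⁺(aq)] / ([Hg²⁺(aq)]·[Sn²⁺(aq)]) = 2.4×10^3; by Nernst, E = +0.71 − (0.0571/2)(3.381) = +0.6135 V.
Then ΔG = −nFE = −2 × 96500 × +0.6135 J/mol = −118 kJ/mol.

−118 kJ/mol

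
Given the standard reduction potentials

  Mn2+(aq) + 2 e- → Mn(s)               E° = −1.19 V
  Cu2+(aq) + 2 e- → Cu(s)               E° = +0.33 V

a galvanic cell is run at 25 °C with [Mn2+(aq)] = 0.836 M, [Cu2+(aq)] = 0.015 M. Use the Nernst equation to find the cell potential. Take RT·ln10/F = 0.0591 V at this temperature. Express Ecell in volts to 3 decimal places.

+1.468 V

Cu²⁺/Cu is reduced (cathode, E° = +0.33 V) and Mn²⁺/Mn is oxidized (anode).
E°cell = +0.33 − (−1.19) = +1.52 V, with n = 2 electrons transferred.
The balanced reaction is Cu2+(aq) + Mn(s) → Cu(s) + Mn2+(aq), so Q = [Mn2+(aq)] / [Cu2+(aq)] = 55.7 and log Q = 1.746.
E = E° − (0.0591/n)·log Q = +1.52 − (0.0591/2)(1.746) = +1.468 V.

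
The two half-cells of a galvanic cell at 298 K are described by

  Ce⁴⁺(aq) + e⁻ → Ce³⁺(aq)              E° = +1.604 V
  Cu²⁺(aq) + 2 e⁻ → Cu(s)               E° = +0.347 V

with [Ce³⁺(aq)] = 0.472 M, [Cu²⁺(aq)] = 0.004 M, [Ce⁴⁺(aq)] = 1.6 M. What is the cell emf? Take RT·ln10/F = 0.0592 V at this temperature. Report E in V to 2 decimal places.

Since E°(Ce⁴⁺/Ce³⁺) > E°(Cu²⁺/Cu), Ce⁴⁺/Ce³⁺ serves as the cathode.
The standard potential is +1.604 − (+0.347) = +1.257 V and the balanced reaction transfers n = 2 electrons.
Balancing gives 2 Ce⁴⁺(aq) + Cu(s) → 2 Ce³⁺(aq) + Cu²⁺(aq); hence Q = ([Ce³⁺(aq)]^2·[Cu²⁺(aq)]) / [Ce⁴⁺(aq)]^2 = 0.000348 (log Q = −3.458).
E = E° − (0.0592/n)·log Q = +1.257 − (0.0592/2)(−3.458) = +1.36 V.

+1.36 V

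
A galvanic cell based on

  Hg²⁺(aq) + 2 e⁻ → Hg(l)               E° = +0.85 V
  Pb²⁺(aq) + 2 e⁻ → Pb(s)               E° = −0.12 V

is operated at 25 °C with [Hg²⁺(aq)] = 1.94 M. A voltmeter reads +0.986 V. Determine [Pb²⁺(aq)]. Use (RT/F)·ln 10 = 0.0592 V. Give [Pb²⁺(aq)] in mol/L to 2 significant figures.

With Hg²⁺/Hg at the cathode and Pb²⁺/Pb at the anode, E°cell = +0.85 − (−0.12) = +0.97 V (n = 2).
From the Nernst equation, log Q = n(E° − E)/0.0592 = 2·(+0.97 − (+0.986))/0.0592 = −0.541.
Balancing electrons gives Hg²⁺(aq) + Pb(s) → Hg(l) + Pb²⁺(aq); thus Q = [Pb²⁺(aq)] / [Hg²⁺(aq)].
Isolating [Pb²⁺(aq)] in Q = 10^{−0.541} yields log [Pb²⁺(aq)] = −0.253, i.e. 0.56 M.

0.56 M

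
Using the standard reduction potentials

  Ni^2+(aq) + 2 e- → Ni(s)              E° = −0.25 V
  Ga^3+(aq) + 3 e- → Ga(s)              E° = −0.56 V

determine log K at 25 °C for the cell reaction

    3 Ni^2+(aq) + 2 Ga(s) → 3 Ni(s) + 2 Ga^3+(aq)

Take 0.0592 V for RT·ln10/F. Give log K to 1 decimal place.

The Ni²⁺/Ni couple is reduced (cathode); E°cell = −0.25 − (−0.56) = +0.31 V with n = 6.
At equilibrium E = 0, so log K = nE°cell / 0.0592 = (6)(+0.31) / 0.0592 = 31.4.

log K = 31.4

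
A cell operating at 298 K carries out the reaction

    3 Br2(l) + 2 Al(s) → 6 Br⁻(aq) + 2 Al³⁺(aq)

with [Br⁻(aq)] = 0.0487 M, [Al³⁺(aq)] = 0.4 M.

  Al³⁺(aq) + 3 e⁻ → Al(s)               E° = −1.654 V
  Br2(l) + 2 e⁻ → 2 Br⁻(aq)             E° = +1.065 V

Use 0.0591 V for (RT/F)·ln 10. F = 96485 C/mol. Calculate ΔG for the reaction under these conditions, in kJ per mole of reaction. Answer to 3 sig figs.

−1620 kJ/mol

The standard cell potential is +1.065 − (−1.654) = +2.719 V, with n = 6 electrons in the balanced equation.
The reaction quotient is [Br⁻(aq)]^6·[Al³⁺(aq)]^2 = 2.13×10^−9; by Nernst, E = +2.719 − (0.0591/6)(−8.671) = +2.8044 V.
Finally ΔG = −nFE = −(6)(96485 C/mol)(+2.8044 V) = −1620 kJ/mol.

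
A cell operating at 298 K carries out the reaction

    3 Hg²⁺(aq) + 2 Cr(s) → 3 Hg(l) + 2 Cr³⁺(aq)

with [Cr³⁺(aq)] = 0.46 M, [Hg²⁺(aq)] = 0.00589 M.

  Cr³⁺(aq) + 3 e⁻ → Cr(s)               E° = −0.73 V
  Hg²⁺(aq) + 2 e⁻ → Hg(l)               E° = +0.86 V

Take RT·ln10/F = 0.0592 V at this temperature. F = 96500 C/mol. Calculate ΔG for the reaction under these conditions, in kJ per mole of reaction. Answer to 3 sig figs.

−886 kJ/mol

E°cell = +0.86 − (−0.73) = +1.59 V; the balanced reaction transfers n = 6 electrons.
The reaction quotient is [Cr³⁺(aq)]^2 / [Hg²⁺(aq)]^3 = 1.04×10^6; by Nernst, E = +1.59 − (0.0592/6)(6.015) = +1.5307 V.
Then ΔG = −nFE = −6 × 96500 × +1.5307 J/mol = −886 kJ/mol.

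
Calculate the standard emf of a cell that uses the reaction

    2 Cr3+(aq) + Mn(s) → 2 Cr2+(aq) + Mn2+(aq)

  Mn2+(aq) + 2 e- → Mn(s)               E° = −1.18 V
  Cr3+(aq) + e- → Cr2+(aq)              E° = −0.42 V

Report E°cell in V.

+0.76 V

In the reaction as written, Cr3+(aq) is reduced (cathode) and Mn2+(aq) is produced by oxidation at the anode.
E°cell = E°(cathode) − E°(anode) = −0.42 − (−1.18) = +0.76 V.
The positive value indicates the reaction is spontaneous as written.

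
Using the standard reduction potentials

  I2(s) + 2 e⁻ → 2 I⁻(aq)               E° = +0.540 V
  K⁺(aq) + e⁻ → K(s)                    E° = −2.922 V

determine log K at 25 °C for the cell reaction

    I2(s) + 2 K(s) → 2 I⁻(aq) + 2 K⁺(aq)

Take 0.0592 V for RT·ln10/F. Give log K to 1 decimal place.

log K = 117.0

The I₂/I⁻ couple is reduced (cathode); E°cell = +0.540 − (−2.922) = +3.462 V with n = 2.
At equilibrium E = 0, so log K = nE°cell / 0.0592 = (2)(+3.462) / 0.0592 = 117.0.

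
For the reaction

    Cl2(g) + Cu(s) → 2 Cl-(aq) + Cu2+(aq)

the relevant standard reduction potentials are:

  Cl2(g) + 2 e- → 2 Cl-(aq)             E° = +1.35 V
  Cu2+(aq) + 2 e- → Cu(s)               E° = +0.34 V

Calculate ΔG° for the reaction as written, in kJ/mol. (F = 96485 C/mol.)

In the reaction as written Cl2(g) is reduced, so the Cl₂/Cl⁻ couple is the cathode and Cu²⁺/Cu is the anode.
E°cell = +1.35 − (+0.34) = +1.01 V; balancing electrons gives n = 2.
ΔG° = −nFE°cell = −(2)(96485)(+1.01) J/mol = −195 kJ/mol.

−195 kJ/mol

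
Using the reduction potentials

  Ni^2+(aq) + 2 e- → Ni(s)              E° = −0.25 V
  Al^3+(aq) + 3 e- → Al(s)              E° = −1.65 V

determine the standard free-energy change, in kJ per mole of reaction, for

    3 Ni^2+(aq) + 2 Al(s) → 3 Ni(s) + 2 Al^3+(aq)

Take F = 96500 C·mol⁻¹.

In the reaction as written Ni^2+(aq) is reduced, so the Ni²⁺/Ni couple is the cathode and Al³⁺/Al is the anode.
E°cell = −0.25 − (−1.65) = +1.40 V; balancing electrons gives n = 6.
ΔG° = −nFE°cell = −(6)(96500)(+1.40) J/mol = −811 kJ/mol.

−811 kJ/mol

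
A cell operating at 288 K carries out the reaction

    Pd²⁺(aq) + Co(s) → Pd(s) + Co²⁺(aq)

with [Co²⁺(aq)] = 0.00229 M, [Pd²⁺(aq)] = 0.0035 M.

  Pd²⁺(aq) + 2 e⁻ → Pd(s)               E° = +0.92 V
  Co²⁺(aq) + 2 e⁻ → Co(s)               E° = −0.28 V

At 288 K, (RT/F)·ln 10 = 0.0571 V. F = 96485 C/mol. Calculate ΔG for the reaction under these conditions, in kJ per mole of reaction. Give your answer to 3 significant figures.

With Pd²⁺/Pd reduced at the cathode, E°cell = +0.92 − (−0.28) = +1.20 V and n = 2.
Q = [Co²⁺(aq)] / [Pd²⁺(aq)] = 0.654, so log Q = −0.184 and E = +1.20 − (0.0571/2)(−0.184) = +1.2053 V.
Finally ΔG = −nFE = −(2)(96485 C/mol)(+1.2053 V) = −233 kJ/mol.

−233 kJ/mol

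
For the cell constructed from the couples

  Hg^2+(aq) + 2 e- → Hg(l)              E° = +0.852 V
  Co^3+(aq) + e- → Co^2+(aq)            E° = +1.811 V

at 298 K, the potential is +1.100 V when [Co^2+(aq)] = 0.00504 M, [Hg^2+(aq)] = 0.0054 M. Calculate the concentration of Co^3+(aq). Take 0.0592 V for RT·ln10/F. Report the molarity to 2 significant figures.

0.089 M

The Co³⁺/Co²⁺ couple has the larger reduction potential, so it is the cathode: E°cell = +1.811 − (+0.852) = +0.959 V and n = 2.
Rearranging E = E° − (0.0592/n)·log Q gives log Q = 2(+0.959 − (+1.100))/0.0592 = −4.764.
Balancing electrons gives 2 Co^3+(aq) + Hg(l) → 2 Co^2+(aq) + Hg^2+(aq); thus Q = ([Co^2+(aq)]^2·[Hg^2+(aq)]) / [Co^3+(aq)]^2.
Substituting the known concentrations and solving, log [Co^3+(aq)] = −1.049 and [Co^3+(aq)] = 0.089 M.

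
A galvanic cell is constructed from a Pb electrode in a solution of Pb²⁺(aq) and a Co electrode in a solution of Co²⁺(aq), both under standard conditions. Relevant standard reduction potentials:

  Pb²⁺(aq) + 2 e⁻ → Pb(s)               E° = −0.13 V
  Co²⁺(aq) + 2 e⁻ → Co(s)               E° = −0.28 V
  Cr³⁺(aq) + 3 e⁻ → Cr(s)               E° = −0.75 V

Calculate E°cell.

+0.15 V

Of the two couples in this cell, the one with the more positive reduction potential is reduced at the cathode: here that is Pb²⁺/Pb (−0.13 V); Co²⁺/Co (−0.28 V) is the anode.
E°cell = E°(cathode) − E°(anode) = −0.13 − (−0.28) = +0.15 V.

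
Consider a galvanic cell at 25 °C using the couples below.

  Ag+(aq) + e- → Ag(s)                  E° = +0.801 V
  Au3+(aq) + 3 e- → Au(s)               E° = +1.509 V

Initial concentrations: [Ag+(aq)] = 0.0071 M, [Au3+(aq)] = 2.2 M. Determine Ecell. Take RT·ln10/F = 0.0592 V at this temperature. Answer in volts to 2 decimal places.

The Au³⁺/Au couple has the more positive E°, so it is the cathode; Ag⁺/Ag is the anode.
E°cell = +1.509 − (+0.801) = +0.708 V, with n = 3 electrons transferred.
For the overall reaction Au3+(aq) + 3 Ag(s) → Au(s) + 3 Ag+(aq), Q = [Ag+(aq)]^3 / [Au3+(aq)] = 1.63×10^−7, giving log Q = −6.789.
E = E° − (0.0592/n)·log Q = +0.708 − (0.0592/3)(−6.789) = +0.84 V.

+0.84 V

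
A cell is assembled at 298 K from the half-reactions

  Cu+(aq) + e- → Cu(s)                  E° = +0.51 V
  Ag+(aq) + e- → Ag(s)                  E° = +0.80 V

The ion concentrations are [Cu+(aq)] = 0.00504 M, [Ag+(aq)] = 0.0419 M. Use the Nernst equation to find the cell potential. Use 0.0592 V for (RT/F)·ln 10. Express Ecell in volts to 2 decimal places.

Since E°(Ag⁺/Ag) > E°(Cu⁺/Cu), Ag⁺/Ag serves as the cathode.
The standard potential is +0.80 − (+0.51) = +0.29 V and the balanced reaction transfers n = 1 electron.
Balancing gives Ag+(aq) + Cu(s) → Ag(s) + Cu+(aq); hence Q = [Cu+(aq)] / [Ag+(aq)] = 0.12 (log Q = −0.920).
E = E° − (0.0592/n)·log Q = +0.29 − (0.0592/1)(−0.920) = +0.34 V.

+0.34 V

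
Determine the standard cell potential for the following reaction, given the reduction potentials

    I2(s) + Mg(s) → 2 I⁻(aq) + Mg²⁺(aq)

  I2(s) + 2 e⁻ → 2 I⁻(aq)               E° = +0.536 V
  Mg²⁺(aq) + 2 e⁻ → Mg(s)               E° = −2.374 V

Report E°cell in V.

In the reaction as written, I2(s) is reduced (cathode) and Mg²⁺(aq) is produced by oxidation at the anode.
E°cell = E°(cathode) − E°(anode) = +0.536 − (−2.374) = +2.910 V.

+2.910 V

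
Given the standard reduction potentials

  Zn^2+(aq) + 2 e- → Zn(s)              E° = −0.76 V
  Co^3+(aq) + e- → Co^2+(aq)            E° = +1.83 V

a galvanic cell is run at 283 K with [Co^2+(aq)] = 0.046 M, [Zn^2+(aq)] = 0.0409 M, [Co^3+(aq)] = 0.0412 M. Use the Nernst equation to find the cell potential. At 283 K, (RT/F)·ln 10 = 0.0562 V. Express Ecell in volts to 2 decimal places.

Since E°(Co³⁺/Co²⁺) > E°(Zn²⁺/Zn), Co³⁺/Co²⁺ serves as the cathode.
The standard potential is +1.83 − (−0.76) = +2.59 V and the balanced reaction transfers n = 2 electrons.
The balanced reaction is 2 Co^3+(aq) + Zn(s) → 2 Co^2+(aq) + Zn^2+(aq), so Q = ([Co^2+(aq)]^2·[Zn^2+(aq)]) / [Co^3+(aq)]^2 = 0.051 and log Q = −1.293.
E = E° − (0.0562/n)·log Q = +2.59 − (0.0562/2)(−1.293) = +2.63 V.

+2.63 V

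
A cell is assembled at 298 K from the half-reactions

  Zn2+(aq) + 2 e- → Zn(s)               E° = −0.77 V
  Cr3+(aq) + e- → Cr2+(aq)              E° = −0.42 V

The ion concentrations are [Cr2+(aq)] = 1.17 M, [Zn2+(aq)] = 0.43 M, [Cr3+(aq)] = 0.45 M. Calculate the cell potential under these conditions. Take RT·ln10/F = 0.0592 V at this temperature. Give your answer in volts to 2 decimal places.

The Cr³⁺/Cr²⁺ couple has the more positive E°, so it is the cathode; Zn²⁺/Zn is the anode.
The standard potential is −0.42 − (−0.77) = +0.35 V and the balanced reaction transfers n = 2 electrons.
For the overall reaction 2 Cr3+(aq) + Zn(s) → 2 Cr2+(aq) + Zn2+(aq), Q = ([Cr2+(aq)]^2·[Zn2+(aq)]) / [Cr3+(aq)]^2 = 2.91, giving log Q = 0.463.
Applying E = E° − (RT ln10/nF)·log Q gives +0.35 − (0.0592/2)(0.463) = +0.34 V.

+0.34 V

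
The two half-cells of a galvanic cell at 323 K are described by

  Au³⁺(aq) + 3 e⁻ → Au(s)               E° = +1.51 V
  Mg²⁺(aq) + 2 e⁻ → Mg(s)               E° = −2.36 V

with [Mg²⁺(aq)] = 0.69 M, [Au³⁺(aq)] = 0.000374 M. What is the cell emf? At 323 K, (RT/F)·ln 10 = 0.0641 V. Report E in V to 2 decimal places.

The Au³⁺/Au couple has the more positive E°, so it is the cathode; Mg²⁺/Mg is the anode.
The standard potential is +1.51 − (−2.36) = +3.87 V and the balanced reaction transfers n = 6 electrons.
Balancing gives 2 Au³⁺(aq) + 3 Mg(s) → 2 Au(s) + 3 Mg²⁺(aq); hence Q = [Mg²⁺(aq)]^3 / [Au³⁺(aq)]^2 = 2.35×10^6 (log Q = 6.371).
Applying E = E° − (RT ln10/nF)·log Q gives +3.87 − (0.0641/6)(6.371) = +3.80 V.

+3.80 V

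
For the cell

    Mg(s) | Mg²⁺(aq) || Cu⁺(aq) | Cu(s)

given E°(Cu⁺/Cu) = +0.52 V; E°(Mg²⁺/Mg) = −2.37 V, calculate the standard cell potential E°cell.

By convention the left-hand electrode in cell notation is the anode (oxidation) and the right-hand electrode is the cathode (reduction).
E°cell = E°(right) − E°(left) = +0.52 − (−2.37) = +2.89 V.

+2.89 V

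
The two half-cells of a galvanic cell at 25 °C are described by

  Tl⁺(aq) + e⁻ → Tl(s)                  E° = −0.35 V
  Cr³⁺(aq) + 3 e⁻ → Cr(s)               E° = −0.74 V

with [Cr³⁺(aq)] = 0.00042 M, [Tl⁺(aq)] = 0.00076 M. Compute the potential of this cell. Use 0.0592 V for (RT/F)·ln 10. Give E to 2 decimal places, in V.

+0.27 V

Tl⁺/Tl is reduced (cathode, E° = −0.35 V) and Cr³⁺/Cr is oxidized (anode).
E°cell = E°cat − E°an = −0.35 − (−0.74) = +0.39 V; n = 3.
For the overall reaction 3 Tl⁺(aq) + Cr(s) → 3 Tl(s) + Cr³⁺(aq), Q = [Cr³⁺(aq)] / [Tl⁺(aq)]^3 = 9.57×10^5, giving log Q = 5.981.
Applying E = E° − (RT ln10/nF)·log Q gives +0.39 − (0.0592/3)(5.981) = +0.27 V.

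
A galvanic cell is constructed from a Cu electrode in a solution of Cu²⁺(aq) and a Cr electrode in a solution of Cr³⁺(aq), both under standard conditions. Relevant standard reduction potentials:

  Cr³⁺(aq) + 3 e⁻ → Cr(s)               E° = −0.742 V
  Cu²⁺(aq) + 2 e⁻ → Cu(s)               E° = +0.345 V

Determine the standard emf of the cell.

Of the two couples in this cell, the one with the more positive reduction potential is reduced at the cathode: here that is Cu²⁺/Cu (+0.345 V); Cr³⁺/Cr (−0.742 V) is the anode.
E°cell = E°(cathode) − E°(anode) = +0.345 − (−0.742) = +1.087 V.

+1.087 V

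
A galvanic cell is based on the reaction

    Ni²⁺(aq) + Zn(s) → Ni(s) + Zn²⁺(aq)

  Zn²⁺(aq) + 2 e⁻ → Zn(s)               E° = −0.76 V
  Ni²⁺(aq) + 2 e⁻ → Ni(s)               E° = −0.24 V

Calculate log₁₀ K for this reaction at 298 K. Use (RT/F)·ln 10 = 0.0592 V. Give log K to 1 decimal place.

log K = 17.6

The Ni²⁺/Ni couple is reduced (cathode); E°cell = −0.24 − (−0.76) = +0.52 V with n = 2.
At equilibrium E = 0, so log K = nE°cell / 0.0592 = (2)(+0.52) / 0.0592 = 17.6.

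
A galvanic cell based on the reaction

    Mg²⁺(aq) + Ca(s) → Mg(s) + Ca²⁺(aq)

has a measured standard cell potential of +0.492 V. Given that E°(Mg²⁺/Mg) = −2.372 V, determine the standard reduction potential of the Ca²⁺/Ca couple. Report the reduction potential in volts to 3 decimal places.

In the reaction as written the Mg²⁺/Mg couple is reduced (cathode) and Ca²⁺/Ca is oxidized (anode), so E°cell = E°(Mg²⁺/Mg) − E°(Ca²⁺/Ca).
E°(Ca²⁺/Ca) = E°(cathode) − E°cell = −2.372 − (+0.492) = −2.864 V.

−2.864 V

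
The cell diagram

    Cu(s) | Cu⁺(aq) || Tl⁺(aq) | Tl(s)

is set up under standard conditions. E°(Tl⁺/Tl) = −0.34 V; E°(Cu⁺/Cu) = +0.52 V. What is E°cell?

−0.86 V

By convention the left-hand electrode in cell notation is the anode (oxidation) and the right-hand electrode is the cathode (reduction).
E°cell = E°(right) − E°(left) = −0.34 − (+0.52) = −0.86 V.
The negative sign shows that, as written, the cell would require an external voltage to drive the reaction.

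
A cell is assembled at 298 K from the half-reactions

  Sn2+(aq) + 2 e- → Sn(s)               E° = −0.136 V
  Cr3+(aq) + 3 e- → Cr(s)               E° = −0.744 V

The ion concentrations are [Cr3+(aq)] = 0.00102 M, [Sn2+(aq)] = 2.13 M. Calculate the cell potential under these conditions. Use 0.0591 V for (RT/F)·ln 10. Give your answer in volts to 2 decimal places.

+0.68 V

The Sn²⁺/Sn couple has the more positive E°, so it is the cathode; Cr³⁺/Cr is the anode.
E°cell = −0.136 − (−0.744) = +0.608 V, with n = 6 electrons transferred.
For the overall reaction 3 Sn2+(aq) + 2 Cr(s) → 3 Sn(s) + 2 Cr3+(aq), Q = [Cr3+(aq)]^2 / [Sn2+(aq)]^3 = 1.08×10^−7, giving log Q = −6.968.
E = E° − (0.0591/n)·log Q = +0.608 − (0.0591/6)(−6.968) = +0.68 V.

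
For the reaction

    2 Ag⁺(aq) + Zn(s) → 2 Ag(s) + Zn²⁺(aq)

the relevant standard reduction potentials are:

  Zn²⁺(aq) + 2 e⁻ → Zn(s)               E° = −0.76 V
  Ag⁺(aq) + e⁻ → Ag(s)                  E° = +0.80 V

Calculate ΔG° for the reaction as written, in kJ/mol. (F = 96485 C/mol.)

In the reaction as written Ag⁺(aq) is reduced, so the Ag⁺/Ag couple is the cathode and Zn²⁺/Zn is the anode.
E°cell = +0.80 − (−0.76) = +1.56 V; balancing electrons gives n = 2.
ΔG° = −nFE°cell = −(2)(96485)(+1.56) J/mol = −301 kJ/mol.

−301 kJ/mol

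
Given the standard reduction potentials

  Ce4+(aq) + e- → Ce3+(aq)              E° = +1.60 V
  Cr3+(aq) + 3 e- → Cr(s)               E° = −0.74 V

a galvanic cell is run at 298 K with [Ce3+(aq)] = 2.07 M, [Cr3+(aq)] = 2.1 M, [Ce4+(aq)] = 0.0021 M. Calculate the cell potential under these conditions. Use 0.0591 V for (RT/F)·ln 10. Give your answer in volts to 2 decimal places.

+2.16 V

Ce⁴⁺/Ce³⁺ is reduced (cathode, E° = +1.60 V) and Cr³⁺/Cr is oxidized (anode).
E°cell = +1.60 − (−0.74) = +2.34 V, with n = 3 electrons transferred.
Balancing gives 3 Ce4+(aq) + Cr(s) → 3 Ce3+(aq) + Cr3+(aq); hence Q = ([Ce3+(aq)]^3·[Cr3+(aq)]) / [Ce4+(aq)]^3 = 2.01×10^9 (log Q = 9.303).
Applying E = E° − (RT ln10/nF)·log Q gives +2.34 − (0.0591/3)(9.303) = +2.16 V.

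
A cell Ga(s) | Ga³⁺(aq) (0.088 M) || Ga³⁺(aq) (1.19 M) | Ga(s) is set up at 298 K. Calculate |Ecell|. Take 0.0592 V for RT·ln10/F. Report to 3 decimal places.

For a concentration cell E°cell = 0, since both electrodes use the same couple.
The compartment with the higher Ga³⁺(aq) concentration (1.19 M) acts as the cathode; ions are reduced there and produced at the dilute (0.088 M) anode.
With n = 3, Ecell = −(0.0592/3)·log([dilute]/[conc]) = −(0.0592/3)·log(0.088/1.19) = +0.022 V.

0.022 V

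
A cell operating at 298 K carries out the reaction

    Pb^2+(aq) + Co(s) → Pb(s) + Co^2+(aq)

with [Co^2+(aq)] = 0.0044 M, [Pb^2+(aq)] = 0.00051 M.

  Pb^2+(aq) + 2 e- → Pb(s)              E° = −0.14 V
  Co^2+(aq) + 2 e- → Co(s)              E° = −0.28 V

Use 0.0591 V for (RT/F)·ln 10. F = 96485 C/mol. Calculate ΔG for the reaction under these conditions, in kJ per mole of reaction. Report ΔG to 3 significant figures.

E°cell = −0.14 − (−0.28) = +0.14 V; the balanced reaction transfers n = 2 electrons.
Q = [Co^2+(aq)] / [Pb^2+(aq)] = 8.63, so log Q = 0.936 and E = +0.14 − (0.0591/2)(0.936) = +0.1123 V.
Then ΔG = −nFE = −2 × 96485 × +0.1123 J/mol = −21.7 kJ/mol.

−21.7 kJ/mol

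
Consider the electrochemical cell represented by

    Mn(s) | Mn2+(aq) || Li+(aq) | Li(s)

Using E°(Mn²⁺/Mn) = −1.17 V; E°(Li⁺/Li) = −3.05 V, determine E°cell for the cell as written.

−1.88 V

By convention the left-hand electrode in cell notation is the anode (oxidation) and the right-hand electrode is the cathode (reduction).
E°cell = E°(right) − E°(left) = −3.05 − (−1.17) = −1.88 V.
The negative sign shows that, as written, the cell would require an external voltage to drive the reaction.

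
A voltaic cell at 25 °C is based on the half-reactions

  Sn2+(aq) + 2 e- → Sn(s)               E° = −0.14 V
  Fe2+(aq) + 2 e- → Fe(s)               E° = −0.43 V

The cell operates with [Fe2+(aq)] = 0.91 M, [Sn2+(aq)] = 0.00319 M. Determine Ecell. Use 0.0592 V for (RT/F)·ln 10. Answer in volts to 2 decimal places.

Sn²⁺/Sn is reduced (cathode, E° = −0.14 V) and Fe²⁺/Fe is oxidized (anode).
The standard potential is −0.14 − (−0.43) = +0.29 V and the balanced reaction transfers n = 2 electrons.
Balancing gives Sn2+(aq) + Fe(s) → Sn(s) + Fe2+(aq); hence Q = [Fe2+(aq)] / [Sn2+(aq)] = 285 (log Q = 2.455).
E = E° − (0.0592/n)·log Q = +0.29 − (0.0592/2)(2.455) = +0.22 V.

+0.22 V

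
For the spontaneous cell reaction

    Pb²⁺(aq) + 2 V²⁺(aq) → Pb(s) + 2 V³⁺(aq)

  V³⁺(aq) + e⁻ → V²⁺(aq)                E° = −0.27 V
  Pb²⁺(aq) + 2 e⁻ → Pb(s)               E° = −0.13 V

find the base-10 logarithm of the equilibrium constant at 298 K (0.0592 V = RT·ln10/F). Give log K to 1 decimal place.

The Pb²⁺/Pb couple is reduced (cathode); E°cell = −0.13 − (−0.27) = +0.14 V with n = 2.
At equilibrium E = 0, so log K = nE°cell / 0.0592 = (2)(+0.14) / 0.0592 = 4.7.

log K = 4.7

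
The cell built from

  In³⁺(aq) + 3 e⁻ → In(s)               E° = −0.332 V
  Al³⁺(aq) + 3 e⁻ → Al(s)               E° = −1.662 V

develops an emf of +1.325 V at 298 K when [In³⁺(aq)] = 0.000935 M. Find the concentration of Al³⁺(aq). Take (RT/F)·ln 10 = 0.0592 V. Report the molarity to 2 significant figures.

With In³⁺/In at the cathode and Al³⁺/Al at the anode, E°cell = −0.332 − (−1.662) = +1.330 V (n = 3).
Rearranging E = E° − (0.0592/n)·log Q gives log Q = 3(+1.330 − (+1.325))/0.0592 = 0.253.
The balanced reaction is In³⁺(aq) + Al(s) → In(s) + Al³⁺(aq), so Q = [Al³⁺(aq)] / [In³⁺(aq)].
Substituting the known concentrations and solving, log [Al³⁺(aq)] = −2.776 and [Al³⁺(aq)] = 0.0017 M.

0.0017 M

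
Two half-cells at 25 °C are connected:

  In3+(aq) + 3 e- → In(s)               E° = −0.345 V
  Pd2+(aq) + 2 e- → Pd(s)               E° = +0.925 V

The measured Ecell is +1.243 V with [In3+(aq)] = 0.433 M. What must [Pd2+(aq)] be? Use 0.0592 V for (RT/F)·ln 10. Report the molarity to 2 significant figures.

With Pd²⁺/Pd at the cathode and In³⁺/In at the anode, E°cell = +0.925 − (−0.345) = +1.270 V (n = 6).
From the Nernst equation, log Q = n(E° − E)/0.0592 = 6·(+1.270 − (+1.243))/0.0592 = 2.736.
Balancing electrons gives 3 Pd2+(aq) + 2 In(s) → 3 Pd(s) + 2 In3+(aq); thus Q = [In3+(aq)]^2 / [Pd2+(aq)]^3.
Solving for the unknown gives log [Pd2+(aq)] = −1.154, so [Pd2+(aq)] ≈ 0.070 M.

0.070 M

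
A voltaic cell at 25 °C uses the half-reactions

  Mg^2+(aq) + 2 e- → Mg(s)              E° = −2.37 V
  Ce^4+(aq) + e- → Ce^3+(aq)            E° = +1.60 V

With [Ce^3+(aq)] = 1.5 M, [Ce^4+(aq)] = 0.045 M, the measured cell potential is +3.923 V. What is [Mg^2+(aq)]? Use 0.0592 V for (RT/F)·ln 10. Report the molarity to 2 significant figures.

The Ce⁴⁺/Ce³⁺ couple has the larger reduction potential, so it is the cathode: E°cell = +1.60 − (−2.37) = +3.97 V and n = 2.
Since E = E° − (0.0592/n)·log Q, log Q = n(E° − E)/0.0592 = 1.588.
The balanced reaction is 2 Ce^4+(aq) + Mg(s) → 2 Ce^3+(aq) + Mg^2+(aq), so Q = ([Ce^3+(aq)]^2·[Mg^2+(aq)]) / [Ce^4+(aq)]^2.
Isolating [Mg^2+(aq)] in Q = 10^{1.588} yields log [Mg^2+(aq)] = −1.458, i.e. 0.035 M.

0.035 M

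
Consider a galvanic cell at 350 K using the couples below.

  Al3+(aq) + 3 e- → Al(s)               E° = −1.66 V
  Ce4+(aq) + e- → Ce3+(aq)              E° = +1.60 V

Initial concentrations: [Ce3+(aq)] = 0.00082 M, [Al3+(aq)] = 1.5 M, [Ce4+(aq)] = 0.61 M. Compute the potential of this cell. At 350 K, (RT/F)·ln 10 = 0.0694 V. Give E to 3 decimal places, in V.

The Ce⁴⁺/Ce³⁺ couple has the more positive E°, so it is the cathode; Al³⁺/Al is the anode.
E°cell = +1.60 − (−1.66) = +3.26 V, with n = 3 electrons transferred.
The balanced reaction is 3 Ce4+(aq) + Al(s) → 3 Ce3+(aq) + Al3+(aq), so Q = ([Ce3+(aq)]^3·[Al3+(aq)]) / [Ce4+(aq)]^3 = 3.64×10^−9 and log Q = −8.438.
By the Nernst equation, E = +3.26 − (0.0694/3)·(−8.438) = +3.455 V.

+3.455 V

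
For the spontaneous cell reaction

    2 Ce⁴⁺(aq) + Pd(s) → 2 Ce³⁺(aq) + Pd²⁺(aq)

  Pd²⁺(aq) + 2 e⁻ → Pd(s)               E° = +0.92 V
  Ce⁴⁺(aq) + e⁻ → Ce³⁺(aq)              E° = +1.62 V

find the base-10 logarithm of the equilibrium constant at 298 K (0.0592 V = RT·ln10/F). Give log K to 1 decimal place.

The Ce⁴⁺/Ce³⁺ couple is reduced (cathode); E°cell = +1.62 − (+0.92) = +0.70 V with n = 2.
At equilibrium E = 0, so log K = nE°cell / 0.0592 = (2)(+0.70) / 0.0592 = 23.6.

log K = 23.6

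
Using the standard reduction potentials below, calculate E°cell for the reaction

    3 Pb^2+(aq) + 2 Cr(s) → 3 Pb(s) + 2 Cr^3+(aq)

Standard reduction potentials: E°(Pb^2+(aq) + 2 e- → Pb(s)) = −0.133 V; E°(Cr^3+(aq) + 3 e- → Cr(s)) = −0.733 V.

+0.600 V

In the reaction as written, Pb^2+(aq) is reduced (cathode) and Cr^3+(aq) is produced by oxidation at the anode.
E°cell = E°(cathode) − E°(anode) = −0.133 − (−0.733) = +0.600 V.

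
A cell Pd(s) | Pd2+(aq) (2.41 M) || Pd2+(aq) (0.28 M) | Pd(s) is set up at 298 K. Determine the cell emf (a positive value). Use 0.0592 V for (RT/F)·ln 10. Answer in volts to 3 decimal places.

0.028 V

For a concentration cell E°cell = 0, since both electrodes use the same couple.
The compartment with the higher Pd2+(aq) concentration (2.41 M) acts as the cathode; ions are reduced there and produced at the dilute (0.28 M) anode.
With n = 2, Ecell = −(0.0592/2)·log([dilute]/[conc]) = −(0.0592/2)·log(0.28/2.41) = +0.028 V.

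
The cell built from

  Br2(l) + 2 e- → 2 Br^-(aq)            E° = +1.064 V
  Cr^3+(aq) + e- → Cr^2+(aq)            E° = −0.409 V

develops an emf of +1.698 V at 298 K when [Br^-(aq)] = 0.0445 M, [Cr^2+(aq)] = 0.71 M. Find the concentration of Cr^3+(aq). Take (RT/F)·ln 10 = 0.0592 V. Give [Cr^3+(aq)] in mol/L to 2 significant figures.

Br₂/Br⁻ is the cathode (higher E°); E°cell = +1.064 − (−0.409) = +1.473 V with n = 2.
Rearranging E = E° − (0.0592/n)·log Q gives log Q = 2(+1.473 − (+1.698))/0.0592 = −7.601.
Balancing electrons gives Br2(l) + 2 Cr^2+(aq) → 2 Br^-(aq) + 2 Cr^3+(aq); thus Q = ([Br^-(aq)]^2·[Cr^3+(aq)]^2) / [Cr^2+(aq)]^2.
Solving for the unknown gives log [Cr^3+(aq)] = −2.598, so [Cr^3+(aq)] ≈ 0.0025 M.

0.0025 M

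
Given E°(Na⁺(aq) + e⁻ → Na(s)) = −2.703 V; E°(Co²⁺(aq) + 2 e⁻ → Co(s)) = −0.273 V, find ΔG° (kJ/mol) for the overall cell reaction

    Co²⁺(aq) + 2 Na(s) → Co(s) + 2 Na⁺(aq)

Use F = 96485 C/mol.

−469 kJ/mol

In the reaction as written Co²⁺(aq) is reduced, so the Co²⁺/Co couple is the cathode and Na⁺/Na is the anode.
E°cell = −0.273 − (−2.703) = +2.430 V; balancing electrons gives n = 2.
ΔG° = −nFE°cell = −(2)(96485)(+2.430) J/mol = −469 kJ/mol.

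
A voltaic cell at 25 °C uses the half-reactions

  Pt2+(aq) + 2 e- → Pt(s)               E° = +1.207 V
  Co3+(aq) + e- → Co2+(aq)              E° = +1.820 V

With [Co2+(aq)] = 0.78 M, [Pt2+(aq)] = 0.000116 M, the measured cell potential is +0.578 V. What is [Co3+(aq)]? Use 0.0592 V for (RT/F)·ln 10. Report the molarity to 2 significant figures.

The Co³⁺/Co²⁺ couple has the larger reduction potential, so it is the cathode: E°cell = +1.820 − (+1.207) = +0.613 V and n = 2.
Rearranging E = E° − (0.0592/n)·log Q gives log Q = 2(+0.613 − (+0.578))/0.0592 = 1.182.
For 2 Co3+(aq) + Pt(s) → 2 Co2+(aq) + Pt2+(aq), the reaction quotient is Q = ([Co2+(aq)]^2·[Pt2+(aq)]) / [Co3+(aq)]^2.
Isolating [Co3+(aq)] in Q = 10^{1.182} yields log [Co3+(aq)] = −2.667, i.e. 0.0022 M.

0.0022 M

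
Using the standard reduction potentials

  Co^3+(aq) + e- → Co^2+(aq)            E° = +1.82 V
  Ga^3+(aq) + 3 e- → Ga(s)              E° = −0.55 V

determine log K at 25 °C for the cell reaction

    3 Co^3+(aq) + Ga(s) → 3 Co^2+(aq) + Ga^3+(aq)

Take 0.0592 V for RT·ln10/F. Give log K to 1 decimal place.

log K = 120.1

The Co³⁺/Co²⁺ couple is reduced (cathode); E°cell = +1.82 − (−0.55) = +2.37 V with n = 3.
At equilibrium E = 0, so log K = nE°cell / 0.0592 = (3)(+2.37) / 0.0592 = 120.1.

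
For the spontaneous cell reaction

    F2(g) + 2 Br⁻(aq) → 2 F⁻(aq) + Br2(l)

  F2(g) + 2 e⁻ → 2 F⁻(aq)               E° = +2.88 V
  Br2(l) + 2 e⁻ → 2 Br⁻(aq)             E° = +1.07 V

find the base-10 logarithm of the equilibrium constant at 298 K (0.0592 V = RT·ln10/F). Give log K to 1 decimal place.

log K = 61.1

The F₂/F⁻ couple is reduced (cathode); E°cell = +2.88 − (+1.07) = +1.81 V with n = 2.
At equilibrium E = 0, so log K = nE°cell / 0.0592 = (2)(+1.81) / 0.0592 = 61.1.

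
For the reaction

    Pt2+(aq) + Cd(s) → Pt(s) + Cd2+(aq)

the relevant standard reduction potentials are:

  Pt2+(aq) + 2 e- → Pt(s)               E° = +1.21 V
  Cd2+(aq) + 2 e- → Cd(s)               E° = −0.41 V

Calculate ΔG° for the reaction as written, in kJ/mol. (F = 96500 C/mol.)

−313 kJ/mol

In the reaction as written Pt2+(aq) is reduced, so the Pt²⁺/Pt couple is the cathode and Cd²⁺/Cd is the anode.
E°cell = +1.21 − (−0.41) = +1.62 V; balancing electrons gives n = 2.
ΔG° = −nFE°cell = −(2)(96500)(+1.62) J/mol = −313 kJ/mol.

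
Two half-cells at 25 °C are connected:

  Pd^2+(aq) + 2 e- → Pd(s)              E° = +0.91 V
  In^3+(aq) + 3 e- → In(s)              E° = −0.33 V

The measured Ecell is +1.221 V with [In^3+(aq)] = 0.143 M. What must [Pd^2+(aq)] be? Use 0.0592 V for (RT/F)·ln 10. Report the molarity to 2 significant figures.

0.062 M

Pd²⁺/Pd is the cathode (higher E°); E°cell = +0.91 − (−0.33) = +1.24 V with n = 6.
From the Nernst equation, log Q = n(E° − E)/0.0592 = 6·(+1.24 − (+1.221))/0.0592 = 1.926.
The balanced reaction is 3 Pd^2+(aq) + 2 In(s) → 3 Pd(s) + 2 In^3+(aq), so Q = [In^3+(aq)]^2 / [Pd^2+(aq)]^3.
Isolating [Pd^2+(aq)] in Q = 10^{1.926} yields log [Pd^2+(aq)] = −1.205, i.e. 0.062 M.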